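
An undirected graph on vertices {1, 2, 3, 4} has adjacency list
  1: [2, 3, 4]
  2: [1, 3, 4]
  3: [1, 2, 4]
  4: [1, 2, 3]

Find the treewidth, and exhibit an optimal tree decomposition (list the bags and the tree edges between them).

With just one bag of size 4, the width is 4 − 1 = 3, so tw(G) ≤ 3. Conversely, {1, 2, 3, 4} is a clique of size 4, and the vertices of any clique must share a bag in every tree decomposition; so some bag has ≥ 4 vertices and tw(G) ≥ 3. The upper and lower bounds meet at 3, so that is the treewidth.

Treewidth 3.
One optimal decomposition is:
Bags: B1 = {1, 2, 3, 4}
Tree: (single bag)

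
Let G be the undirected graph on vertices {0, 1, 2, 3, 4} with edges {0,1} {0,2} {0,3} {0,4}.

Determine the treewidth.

1

A width-1 tree decomposition is:
Bags: B1 = {0, 3}  B2 = {0, 4}  B3 = {0, 2}  B4 = {0, 1}
Tree: B1–B2, B2–B3, B1–B4
Every bag has size at most 2, so the width is 2 − 1 = 1 and tw(G) ≤ 1. G has an edge, so its treewidth is at least 1. Therefore the treewidth is 1.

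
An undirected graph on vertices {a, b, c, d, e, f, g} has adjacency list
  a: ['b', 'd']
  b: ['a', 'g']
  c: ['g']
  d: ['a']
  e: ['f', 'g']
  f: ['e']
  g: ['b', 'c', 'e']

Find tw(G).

A width-1 tree decomposition is:
Bags: B1 = {c, g}  B2 = {b, g}  B3 = {e, g}  B4 = {e, f}  B5 = {a, b}  B6 = {a, d}
Tree: B1–B2, B1–B3, B3–B4, B2–B5, B5–B6
The largest bag has 2 vertices, giving width 1; this decomposition certifies tw(G) ≤ 1. Any graph with an edge has treewidth ≥ 1, and G has the edge c–g. Hence tw(G) = 1 exactly.

1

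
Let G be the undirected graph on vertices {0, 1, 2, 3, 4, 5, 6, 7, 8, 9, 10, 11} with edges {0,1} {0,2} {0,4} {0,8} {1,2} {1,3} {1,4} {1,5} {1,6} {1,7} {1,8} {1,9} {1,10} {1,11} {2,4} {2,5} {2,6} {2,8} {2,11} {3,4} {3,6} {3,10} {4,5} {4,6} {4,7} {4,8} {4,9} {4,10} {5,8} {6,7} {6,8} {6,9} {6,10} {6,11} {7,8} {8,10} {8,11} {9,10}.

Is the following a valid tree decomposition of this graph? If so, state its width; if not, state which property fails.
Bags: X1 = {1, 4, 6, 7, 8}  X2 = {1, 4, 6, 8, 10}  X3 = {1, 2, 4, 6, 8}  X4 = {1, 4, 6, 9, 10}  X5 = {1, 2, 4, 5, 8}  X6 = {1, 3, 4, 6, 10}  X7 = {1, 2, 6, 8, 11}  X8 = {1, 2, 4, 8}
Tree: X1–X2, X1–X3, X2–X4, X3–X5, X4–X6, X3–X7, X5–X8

No — vertex 0 appears in no bag.

A tree decomposition must satisfy three properties: every vertex lies in some bag; for every edge, both endpoints lie together in some bag; and for every vertex, the bags containing it form a connected subtree. Here vertex 0 appears in no bag, so the decomposition is invalid.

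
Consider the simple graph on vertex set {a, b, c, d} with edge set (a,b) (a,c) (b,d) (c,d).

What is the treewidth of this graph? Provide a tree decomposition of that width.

Each bag holds 3 vertices, so the decomposition has width 2, which upper-bounds the treewidth. For the lower bound, G contains the cycle b–a–c–d–b, so G is not a forest; only forests have treewidth ≤ 1, hence tw(G) ≥ 2. Hence tw(G) = 2 exactly.

Treewidth 2.
One optimal decomposition is:
Bags: B1 = {a, b, c}  B2 = {b, c, d}
Tree: B1–B2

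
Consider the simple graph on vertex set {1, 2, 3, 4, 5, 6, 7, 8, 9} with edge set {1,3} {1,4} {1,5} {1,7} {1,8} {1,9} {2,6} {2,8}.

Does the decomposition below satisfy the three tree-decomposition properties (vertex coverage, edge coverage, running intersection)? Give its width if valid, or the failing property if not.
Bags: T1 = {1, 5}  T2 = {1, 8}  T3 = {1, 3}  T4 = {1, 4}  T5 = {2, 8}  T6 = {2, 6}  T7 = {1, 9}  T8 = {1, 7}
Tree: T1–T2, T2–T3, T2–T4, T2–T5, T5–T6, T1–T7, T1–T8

Yes; width 1.

Vertex coverage: the bags together contain {1, 2, 3, 4, 5, 6, 7, 8, 9}, the full vertex set. Edge coverage: each edge of G has both endpoints in at least one bag. Running intersection: for every vertex, the bags containing it form a connected subtree. All three properties hold, so this is a valid tree decomposition of width max|bag| − 1 = 1, and hence tw(G) ≤ 1.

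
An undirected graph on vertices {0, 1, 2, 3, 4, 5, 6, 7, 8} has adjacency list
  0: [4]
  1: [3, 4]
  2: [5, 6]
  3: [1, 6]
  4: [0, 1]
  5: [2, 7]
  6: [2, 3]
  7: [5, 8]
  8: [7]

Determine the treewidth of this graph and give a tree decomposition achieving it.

The largest bag has 2 vertices, giving width 1; this decomposition certifies tw(G) ≤ 1. G has an edge, so its treewidth is at least 1. Hence tw(G) = 1 exactly.

Treewidth 1.
One such decomposition:
Bags: B1 = {7, 8}  B2 = {5, 7}  B3 = {2, 5}  B4 = {2, 6}  B5 = {3, 6}  B6 = {1, 3}  B7 = {1, 4}  B8 = {0, 4}
Tree: B1–B2, B2–B3, B3–B4, B4–B5, B5–B6, B6–B7, B7–B8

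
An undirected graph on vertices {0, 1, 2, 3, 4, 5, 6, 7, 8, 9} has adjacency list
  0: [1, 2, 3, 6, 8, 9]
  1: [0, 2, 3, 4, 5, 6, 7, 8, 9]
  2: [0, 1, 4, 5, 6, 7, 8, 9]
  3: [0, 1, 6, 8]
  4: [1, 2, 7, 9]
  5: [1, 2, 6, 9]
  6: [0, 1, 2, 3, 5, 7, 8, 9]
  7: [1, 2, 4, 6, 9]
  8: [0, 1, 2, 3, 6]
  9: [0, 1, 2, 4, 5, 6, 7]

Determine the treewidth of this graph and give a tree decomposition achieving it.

Treewidth 4.
One such decomposition:
Bags: B1 = {0, 1, 2, 6, 9}  B2 = {1, 2, 6, 7, 9}  B3 = {0, 1, 2, 6, 8}  B4 = {0, 1, 3, 6, 8}  B5 = {1, 2, 4, 7, 9}  B6 = {1, 2, 5, 6, 9}
Tree: B1–B2, B1–B3, B3–B4, B2–B5, B2–B6

Every bag has size at most 5, so the width is 5 − 1 = 4 and tw(G) ≤ 4. For the lower bound, the 5 vertices {1, 2, 4, 7, 9} are pairwise adjacent, and any tree decomposition puts a clique entirely inside one bag — forcing width ≥ 4. Therefore the treewidth is 4.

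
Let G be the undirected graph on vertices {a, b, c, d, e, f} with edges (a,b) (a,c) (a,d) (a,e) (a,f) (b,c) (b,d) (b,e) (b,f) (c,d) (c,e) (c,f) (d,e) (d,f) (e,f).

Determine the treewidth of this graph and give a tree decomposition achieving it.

Treewidth 5.
Bags: B1 = {a, b, c, d, e, f}
Tree: (single bag)

A single bag containing all 6 vertices is trivially a valid decomposition of width 5. For the lower bound, the 6 vertices {a, b, c, d, e, f} are pairwise adjacent, and any tree decomposition puts a clique entirely inside one bag — forcing width ≥ 5. Combining the bounds, tw(G) = 5.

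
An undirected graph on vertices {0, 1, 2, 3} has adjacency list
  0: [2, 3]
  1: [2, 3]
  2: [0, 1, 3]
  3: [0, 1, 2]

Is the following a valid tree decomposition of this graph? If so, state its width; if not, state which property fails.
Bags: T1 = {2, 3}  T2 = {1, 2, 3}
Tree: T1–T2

No — vertex 0 appears in no bag.

A tree decomposition must satisfy three properties: every vertex lies in some bag; for every edge, both endpoints lie together in some bag; and for every vertex, the bags containing it form a connected subtree. Here vertex 0 appears in no bag, so the decomposition is invalid.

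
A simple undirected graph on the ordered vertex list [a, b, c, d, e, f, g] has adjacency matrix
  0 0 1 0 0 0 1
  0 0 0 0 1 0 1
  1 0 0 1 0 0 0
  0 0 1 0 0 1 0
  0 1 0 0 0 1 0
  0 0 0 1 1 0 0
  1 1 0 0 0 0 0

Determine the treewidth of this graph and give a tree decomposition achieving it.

Treewidth 2.
Bags: B1 = {b, e, g}  B2 = {e, f, g}  B3 = {d, f, g}  B4 = {c, d, g}  B5 = {a, c, g}
Tree: B1–B2, B2–B3, B3–B4, B4–B5

Every bag has size at most 3, so the width is 3 − 1 = 2 and tw(G) ≤ 2. The edges g–b–e–f–d–c–a–g form a cycle, so G is not a tree and its treewidth is at least 2. The upper and lower bounds meet at 2, so that is the treewidth.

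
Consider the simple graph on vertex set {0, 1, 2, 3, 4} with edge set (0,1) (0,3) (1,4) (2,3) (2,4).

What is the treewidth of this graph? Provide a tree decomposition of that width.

Each bag holds 3 vertices, so the decomposition has width 2, which upper-bounds the treewidth. Since 1–4–2–3–0–1 is a cycle in G, G is not acyclic. Forests are exactly the graphs of treewidth ≤ 1, so tw(G) ≥ 2. Hence tw(G) = 2 exactly.

Treewidth 2.
Bags: B1 = {1, 2, 4}  B2 = {1, 2, 3}  B3 = {0, 1, 3}
Tree: B1–B2, B2–B3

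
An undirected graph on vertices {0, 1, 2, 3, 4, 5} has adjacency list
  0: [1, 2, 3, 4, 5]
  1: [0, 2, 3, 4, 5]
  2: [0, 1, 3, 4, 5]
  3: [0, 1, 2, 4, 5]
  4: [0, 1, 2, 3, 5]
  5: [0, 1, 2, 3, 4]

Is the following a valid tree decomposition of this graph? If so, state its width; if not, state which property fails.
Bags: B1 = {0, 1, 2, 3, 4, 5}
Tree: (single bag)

Checking the three conditions: (i) the bags cover all of {0, 1, 2, 3, 4, 5}; (ii) for each edge, some bag contains both endpoints; (iii) the bags containing any fixed vertex form a subtree. All hold, so the decomposition is valid with width 6 − 1 = 5.

Yes; width 5.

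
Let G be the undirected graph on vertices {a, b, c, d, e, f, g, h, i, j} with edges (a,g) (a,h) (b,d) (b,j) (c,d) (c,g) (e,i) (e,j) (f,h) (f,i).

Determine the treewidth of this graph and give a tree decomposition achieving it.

The largest bag has 3 vertices, giving width 2; this decomposition certifies tw(G) ≤ 2. Since b–d–c–g–a–h–f–i–e–j–b is a cycle in G, G is not acyclic. Forests are exactly the graphs of treewidth ≤ 1, so tw(G) ≥ 2. Therefore the treewidth is 2.

Treewidth 2.
One optimal decomposition is:
Bags: B1 = {b, c, d}  B2 = {b, c, g}  B3 = {a, b, g}  B4 = {a, b, h}  B5 = {b, f, h}  B6 = {b, f, i}  B7 = {b, e, i}  B8 = {b, e, j}
Tree: B1–B2, B2–B3, B3–B4, B4–B5, B5–B6, B6–B7, B7–B8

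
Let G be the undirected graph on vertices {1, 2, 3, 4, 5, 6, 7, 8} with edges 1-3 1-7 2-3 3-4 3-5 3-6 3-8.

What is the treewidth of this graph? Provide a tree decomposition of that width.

Treewidth 1.
One optimal decomposition is:
Bags: B1 = {3, 4}  B2 = {2, 3}  B3 = {3, 6}  B4 = {3, 5}  B5 = {1, 3}  B6 = {3, 8}  B7 = {1, 7}
Tree: B1–B2, B1–B3, B2–B4, B1–B5, B4–B6, B5–B7

Each bag holds 2 vertices, so the decomposition has width 1, which upper-bounds the treewidth. Since G has at least one edge (e.g. 4–3), it is not an edgeless graph, so tw(G) ≥ 1. Therefore the treewidth is 1.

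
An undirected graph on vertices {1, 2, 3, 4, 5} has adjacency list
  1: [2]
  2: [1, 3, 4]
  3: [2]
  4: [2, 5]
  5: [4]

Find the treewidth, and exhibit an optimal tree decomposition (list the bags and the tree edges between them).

The largest bag has 2 vertices, giving width 1; this decomposition certifies tw(G) ≤ 1. Since G has at least one edge (e.g. 5–4), it is not an edgeless graph, so tw(G) ≥ 1. The upper and lower bounds meet at 1, so that is the treewidth.

Treewidth 1.
One such decomposition:
Bags: B1 = {4, 5}  B2 = {2, 4}  B3 = {1, 2}  B4 = {2, 3}
Tree: B1–B2, B2–B3, B2–B4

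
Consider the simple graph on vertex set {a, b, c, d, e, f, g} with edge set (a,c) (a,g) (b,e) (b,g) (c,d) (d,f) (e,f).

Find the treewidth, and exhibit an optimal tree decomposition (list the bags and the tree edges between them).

Treewidth 2.
One such decomposition:
Bags: B1 = {a, c, d}  B2 = {a, d, g}  B3 = {b, d, g}  B4 = {b, d, e}  B5 = {d, e, f}
Tree: B1–B2, B2–B3, B3–B4, B4–B5

Each bag holds 3 vertices, so the decomposition has width 2, which upper-bounds the treewidth. Since d–c–a–g–b–e–f–d is a cycle in G, G is not acyclic. Forests are exactly the graphs of treewidth ≤ 1, so tw(G) ≥ 2. Therefore the treewidth is 2.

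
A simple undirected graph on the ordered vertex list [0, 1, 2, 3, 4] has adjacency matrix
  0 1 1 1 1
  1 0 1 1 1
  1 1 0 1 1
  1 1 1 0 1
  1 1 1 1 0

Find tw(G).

A width-4 tree decomposition is:
Bags: B1 = {0, 1, 2, 3, 4}
Tree: (single bag)
A single bag containing all 5 vertices is trivially a valid decomposition of width 4. For the lower bound, the 5 vertices {0, 1, 2, 3, 4} are pairwise adjacent, and any tree decomposition puts a clique entirely inside one bag — forcing width ≥ 4. Combining the bounds, tw(G) = 4.

4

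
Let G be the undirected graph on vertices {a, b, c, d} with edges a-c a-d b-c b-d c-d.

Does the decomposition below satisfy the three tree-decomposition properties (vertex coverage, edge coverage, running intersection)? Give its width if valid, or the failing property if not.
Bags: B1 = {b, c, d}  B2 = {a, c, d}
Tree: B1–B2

Vertex coverage: the bags together contain {a, b, c, d}, the full vertex set. Edge coverage: each edge of G has both endpoints in at least one bag. Running intersection: for every vertex, the bags containing it form a connected subtree. All three properties hold, so this is a valid tree decomposition of width max|bag| − 1 = 2, and hence tw(G) ≤ 2.

Yes; width 2.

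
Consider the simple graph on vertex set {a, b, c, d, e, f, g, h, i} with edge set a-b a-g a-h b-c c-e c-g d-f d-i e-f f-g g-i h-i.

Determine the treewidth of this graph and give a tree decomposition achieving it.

Treewidth 3.
One optimal decomposition is:
Bags: B1 = {a, b, c, h}  B2 = {a, c, g, h}  B3 = {c, g, h, i}  B4 = {c, e, g, i}  B5 = {e, f, g, i}  B6 = {d, e, f, i}
Tree: B1–B2, B2–B3, B3–B4, B4–B5, B5–B6

Each bag holds 4 vertices, so the decomposition has width 3, which upper-bounds the treewidth. For the lower bound: the 4 vertex sets {a,b,h}, {c}, {g}, {d,e,f,i} are disjoint, each induces a connected subgraph, and every pair is joined by at least one edge of G. Contracting each set to a single vertex therefore yields K_{4} as a minor, and since treewidth is minor-monotone, tw(G) ≥ tw(K_{4}) = 3. Combining the bounds, tw(G) = 3.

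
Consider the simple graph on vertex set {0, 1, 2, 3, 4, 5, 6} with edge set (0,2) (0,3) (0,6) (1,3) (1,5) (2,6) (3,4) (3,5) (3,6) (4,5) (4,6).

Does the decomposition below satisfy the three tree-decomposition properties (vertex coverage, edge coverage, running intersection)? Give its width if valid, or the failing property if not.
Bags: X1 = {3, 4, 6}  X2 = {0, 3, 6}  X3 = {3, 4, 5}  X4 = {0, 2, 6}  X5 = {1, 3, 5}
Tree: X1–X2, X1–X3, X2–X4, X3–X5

Vertex coverage: the bags together contain {0, 1, 2, 3, 4, 5, 6}, the full vertex set. Edge coverage: each edge of G has both endpoints in at least one bag. Running intersection: for every vertex, the bags containing it form a connected subtree. All three properties hold, so this is a valid tree decomposition of width max|bag| − 1 = 2, and hence tw(G) ≤ 2.

Yes; width 2.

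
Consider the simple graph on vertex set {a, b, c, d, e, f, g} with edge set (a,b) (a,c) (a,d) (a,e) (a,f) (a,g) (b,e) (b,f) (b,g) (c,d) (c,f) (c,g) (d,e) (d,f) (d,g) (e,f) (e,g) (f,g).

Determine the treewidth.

A width-4 tree decomposition is:
Bags: B1 = {a, d, e, f, g}  B2 = {a, b, e, f, g}  B3 = {a, c, d, f, g}
Tree: B1–B2, B1–B3
Each bag holds 5 vertices, so the decomposition has width 4, which upper-bounds the treewidth. Conversely, {a, d, e, f, g} is a clique of size 5, and the vertices of any clique must share a bag in every tree decomposition; so some bag has ≥ 5 vertices and tw(G) ≥ 4. The upper and lower bounds meet at 4, so that is the treewidth.

4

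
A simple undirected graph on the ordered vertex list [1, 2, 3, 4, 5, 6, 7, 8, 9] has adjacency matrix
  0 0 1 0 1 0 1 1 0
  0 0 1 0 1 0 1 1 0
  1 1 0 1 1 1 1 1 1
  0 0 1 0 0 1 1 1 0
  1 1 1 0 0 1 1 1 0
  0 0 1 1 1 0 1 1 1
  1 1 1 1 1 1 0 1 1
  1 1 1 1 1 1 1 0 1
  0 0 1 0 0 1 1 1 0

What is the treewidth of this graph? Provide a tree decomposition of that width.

Treewidth 4.
Bags: B1 = {3, 5, 6, 7, 8}  B2 = {3, 4, 6, 7, 8}  B3 = {1, 3, 5, 7, 8}  B4 = {2, 3, 5, 7, 8}  B5 = {3, 6, 7, 8, 9}
Tree: B1–B2, B1–B3, B3–B4, B2–B5

Each bag holds 5 vertices, so the decomposition has width 4, which upper-bounds the treewidth. On the other hand G contains the 5-clique {3, 6, 7, 8, 9}. A clique must lie in a single bag of any decomposition, so no decomposition can have width below 4. The upper and lower bounds meet at 4, so that is the treewidth.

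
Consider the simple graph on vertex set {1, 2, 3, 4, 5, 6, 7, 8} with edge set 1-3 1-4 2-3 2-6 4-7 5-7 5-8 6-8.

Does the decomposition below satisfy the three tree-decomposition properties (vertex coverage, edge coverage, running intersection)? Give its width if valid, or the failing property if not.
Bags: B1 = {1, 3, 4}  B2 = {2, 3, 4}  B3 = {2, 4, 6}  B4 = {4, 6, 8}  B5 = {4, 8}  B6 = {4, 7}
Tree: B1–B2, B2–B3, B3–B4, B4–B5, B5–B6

No — vertex 5 appears in no bag.

A tree decomposition must satisfy three properties: every vertex lies in some bag; for every edge, both endpoints lie together in some bag; and for every vertex, the bags containing it form a connected subtree. Here vertex 5 appears in no bag, so the decomposition is invalid.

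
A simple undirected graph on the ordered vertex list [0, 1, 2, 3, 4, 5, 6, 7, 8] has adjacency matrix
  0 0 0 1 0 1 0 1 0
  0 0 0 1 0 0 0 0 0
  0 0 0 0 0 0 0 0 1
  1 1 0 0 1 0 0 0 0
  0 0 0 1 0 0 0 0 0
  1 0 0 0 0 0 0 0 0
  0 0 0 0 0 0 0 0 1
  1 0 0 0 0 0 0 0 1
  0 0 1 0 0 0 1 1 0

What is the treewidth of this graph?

A width-1 tree decomposition is:
Bags: B1 = {0, 7}  B2 = {7, 8}  B3 = {2, 8}  B4 = {6, 8}  B5 = {0, 5}  B6 = {0, 3}  B7 = {3, 4}  B8 = {1, 3}
Tree: B1–B2, B2–B3, B3–B4, B1–B5, B1–B6, B6–B7, B7–B8
The largest bag has 2 vertices, giving width 1; this decomposition certifies tw(G) ≤ 1. G has an edge, so its treewidth is at least 1. The upper and lower bounds meet at 1, so that is the treewidth.

1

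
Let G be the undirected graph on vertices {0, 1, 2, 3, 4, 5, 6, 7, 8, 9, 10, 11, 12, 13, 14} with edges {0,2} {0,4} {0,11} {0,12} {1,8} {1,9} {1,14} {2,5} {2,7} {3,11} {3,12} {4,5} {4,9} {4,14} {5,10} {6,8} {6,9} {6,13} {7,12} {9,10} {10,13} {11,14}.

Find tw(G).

A width-3 tree decomposition is:
Bags: B1 = {6, 8, 10, 13}  B2 = {6, 8, 9, 10}  B3 = {1, 8, 9, 10}  B4 = {1, 5, 9, 10}  B5 = {1, 4, 5, 9}  B6 = {1, 4, 5, 14}  B7 = {2, 4, 5, 14}  B8 = {0, 2, 4, 14}  B9 = {0, 2, 11, 14}  B10 = {0, 2, 7, 11}  B11 = {0, 7, 11, 12}  B12 = {3, 7, 11, 12}
Tree: B1–B2, B2–B3, B3–B4, B4–B5, B5–B6, B6–B7, B7–B8, B8–B9, B9–B10, B10–B11, B11–B12
The largest bag has 4 vertices, giving width 3; this decomposition certifies tw(G) ≤ 3. For the lower bound: the 4 vertex sets {6,8,13}, {10}, {9}, {1,4,5,14} are disjoint, each induces a connected subgraph, and every pair is joined by at least one edge of G. Contracting each set to a single vertex therefore yields K_{4} as a minor, and since treewidth is minor-monotone, tw(G) ≥ tw(K_{4}) = 3. Hence tw(G) = 3 exactly.

3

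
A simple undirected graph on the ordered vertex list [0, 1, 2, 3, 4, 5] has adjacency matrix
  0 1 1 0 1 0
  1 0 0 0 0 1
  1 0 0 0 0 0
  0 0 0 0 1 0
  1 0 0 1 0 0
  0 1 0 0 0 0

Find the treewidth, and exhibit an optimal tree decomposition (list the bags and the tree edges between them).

Treewidth 1.
Bags: B1 = {0, 1}  B2 = {0, 4}  B3 = {3, 4}  B4 = {0, 2}  B5 = {1, 5}
Tree: B1–B2, B2–B3, B2–B4, B1–B5

Every bag has size at most 2, so the width is 2 − 1 = 1 and tw(G) ≤ 1. Any graph with an edge has treewidth ≥ 1, and G has the edge 1–0. Hence tw(G) = 1 exactly.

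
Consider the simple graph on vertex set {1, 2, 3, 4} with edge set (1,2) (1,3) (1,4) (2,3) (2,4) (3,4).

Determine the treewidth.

A width-3 tree decomposition is:
Bags: B1 = {1, 2, 3, 4}
Tree: (single bag)
A single bag containing all 4 vertices is trivially a valid decomposition of width 3. For the lower bound, the 4 vertices {1, 2, 3, 4} are pairwise adjacent, and any tree decomposition puts a clique entirely inside one bag — forcing width ≥ 3. Combining the bounds, tw(G) = 3.

3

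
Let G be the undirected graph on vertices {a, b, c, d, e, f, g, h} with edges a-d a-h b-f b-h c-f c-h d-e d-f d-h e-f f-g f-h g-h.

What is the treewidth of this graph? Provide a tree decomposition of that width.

Every bag has size at most 3, so the width is 3 − 1 = 2 and tw(G) ≤ 2. On the other hand G contains the 3-clique {a, d, h}. A clique must lie in a single bag of any decomposition, so no decomposition can have width below 2. Hence tw(G) = 2 exactly.

Treewidth 2.
One optimal decomposition is:
Bags: B1 = {d, f, h}  B2 = {b, f, h}  B3 = {d, e, f}  B4 = {f, g, h}  B5 = {a, d, h}  B6 = {c, f, h}
Tree: B1–B2, B1–B3, B2–B4, B1–B5, B4–B6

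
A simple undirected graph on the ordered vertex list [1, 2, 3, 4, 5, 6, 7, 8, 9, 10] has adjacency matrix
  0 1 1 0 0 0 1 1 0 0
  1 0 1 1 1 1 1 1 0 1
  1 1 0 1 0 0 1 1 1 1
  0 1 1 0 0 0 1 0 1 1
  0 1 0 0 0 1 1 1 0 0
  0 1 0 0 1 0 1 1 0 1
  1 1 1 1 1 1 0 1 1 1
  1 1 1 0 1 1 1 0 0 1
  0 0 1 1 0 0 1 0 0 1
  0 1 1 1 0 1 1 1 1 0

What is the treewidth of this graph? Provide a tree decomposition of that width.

Treewidth 4.
One optimal decomposition is:
Bags: B1 = {1, 2, 3, 7, 8}  B2 = {2, 3, 7, 8, 10}  B3 = {2, 3, 4, 7, 10}  B4 = {2, 6, 7, 8, 10}  B5 = {2, 5, 6, 7, 8}  B6 = {3, 4, 7, 9, 10}
Tree: B1–B2, B2–B3, B2–B4, B4–B5, B3–B6

Every bag has size at most 5, so the width is 5 − 1 = 4 and tw(G) ≤ 4. On the other hand G contains the 5-clique {3, 4, 7, 9, 10}. A clique must lie in a single bag of any decomposition, so no decomposition can have width below 4. Hence tw(G) = 4 exactly.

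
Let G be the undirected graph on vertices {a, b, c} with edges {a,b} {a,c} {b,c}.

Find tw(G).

2

A width-2 tree decomposition is:
Bags: B1 = {a, b, c}
Tree: (single bag)
A single bag containing all 3 vertices is trivially a valid decomposition of width 2. For the lower bound, the 3 vertices {a, b, c} are pairwise adjacent, and any tree decomposition puts a clique entirely inside one bag — forcing width ≥ 2. Hence tw(G) = 2 exactly.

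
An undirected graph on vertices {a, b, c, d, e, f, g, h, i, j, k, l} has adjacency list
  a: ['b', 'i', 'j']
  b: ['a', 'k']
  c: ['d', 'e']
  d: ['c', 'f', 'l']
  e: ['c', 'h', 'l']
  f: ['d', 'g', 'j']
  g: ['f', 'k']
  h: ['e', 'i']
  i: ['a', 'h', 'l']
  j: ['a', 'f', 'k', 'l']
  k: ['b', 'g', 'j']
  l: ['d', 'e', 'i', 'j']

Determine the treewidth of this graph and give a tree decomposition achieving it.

Treewidth 3.
Bags: B1 = {c, d, e, h}  B2 = {d, e, h, l}  B3 = {d, h, i, l}  B4 = {d, f, i, l}  B5 = {f, i, j, l}  B6 = {a, f, i, j}  B7 = {a, f, g, j}  B8 = {a, g, j, k}  B9 = {a, b, g, k}
Tree: B1–B2, B2–B3, B3–B4, B4–B5, B5–B6, B6–B7, B7–B8, B8–B9

Each bag holds 4 vertices, so the decomposition has width 3, which upper-bounds the treewidth. For the lower bound: the 4 vertex sets {c,e,h}, {d}, {l}, {a,f,i,j} are disjoint, each induces a connected subgraph, and every pair is joined by at least one edge of G. Contracting each set to a single vertex therefore yields K_{4} as a minor, and since treewidth is minor-monotone, tw(G) ≥ tw(K_{4}) = 3. Hence tw(G) = 3 exactly.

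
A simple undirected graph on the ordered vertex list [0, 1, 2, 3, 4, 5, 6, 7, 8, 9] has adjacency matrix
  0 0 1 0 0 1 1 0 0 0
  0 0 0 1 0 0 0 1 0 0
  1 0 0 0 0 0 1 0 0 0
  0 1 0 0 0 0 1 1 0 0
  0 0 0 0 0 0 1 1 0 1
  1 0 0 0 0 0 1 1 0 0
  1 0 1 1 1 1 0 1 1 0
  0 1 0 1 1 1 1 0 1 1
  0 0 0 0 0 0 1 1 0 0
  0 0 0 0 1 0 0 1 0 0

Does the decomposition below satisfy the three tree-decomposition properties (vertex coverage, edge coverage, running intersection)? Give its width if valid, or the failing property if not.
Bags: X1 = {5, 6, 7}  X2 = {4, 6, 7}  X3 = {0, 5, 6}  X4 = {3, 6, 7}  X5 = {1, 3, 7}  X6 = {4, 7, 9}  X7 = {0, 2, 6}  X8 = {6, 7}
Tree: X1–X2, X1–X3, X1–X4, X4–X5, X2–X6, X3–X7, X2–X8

A tree decomposition must satisfy three properties: every vertex lies in some bag; for every edge, both endpoints lie together in some bag; and for every vertex, the bags containing it form a connected subtree. Here vertex 8 appears in no bag, so the decomposition is invalid.

No — vertex 8 appears in no bag.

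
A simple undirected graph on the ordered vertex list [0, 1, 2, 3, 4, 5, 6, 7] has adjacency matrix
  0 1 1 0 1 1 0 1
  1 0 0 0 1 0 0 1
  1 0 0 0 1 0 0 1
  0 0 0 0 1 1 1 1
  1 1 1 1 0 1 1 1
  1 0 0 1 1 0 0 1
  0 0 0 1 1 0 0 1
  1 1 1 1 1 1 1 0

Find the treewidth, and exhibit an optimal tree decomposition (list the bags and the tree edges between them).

Treewidth 3.
Bags: B1 = {0, 4, 5, 7}  B2 = {0, 1, 4, 7}  B3 = {3, 4, 5, 7}  B4 = {3, 4, 6, 7}  B5 = {0, 2, 4, 7}
Tree: B1–B2, B1–B3, B3–B4, B2–B5

Each bag holds 4 vertices, so the decomposition has width 3, which upper-bounds the treewidth. Conversely, {0, 1, 4, 7} is a clique of size 4, and the vertices of any clique must share a bag in every tree decomposition; so some bag has ≥ 4 vertices and tw(G) ≥ 3. Combining the bounds, tw(G) = 3.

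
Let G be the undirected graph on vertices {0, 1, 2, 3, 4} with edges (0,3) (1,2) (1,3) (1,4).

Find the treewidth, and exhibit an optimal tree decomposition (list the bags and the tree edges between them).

Treewidth 1.
One such decomposition:
Bags: B1 = {0, 3}  B2 = {1, 3}  B3 = {1, 2}  B4 = {1, 4}
Tree: B1–B2, B2–B3, B3–B4

The largest bag has 2 vertices, giving width 1; this decomposition certifies tw(G) ≤ 1. Any graph with an edge has treewidth ≥ 1, and G has the edge 3–0. Combining the bounds, tw(G) = 1.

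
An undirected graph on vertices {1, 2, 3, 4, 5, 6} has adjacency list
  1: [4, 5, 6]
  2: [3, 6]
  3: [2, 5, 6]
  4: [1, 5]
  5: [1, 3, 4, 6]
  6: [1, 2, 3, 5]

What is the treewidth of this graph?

2

A width-2 tree decomposition is:
Bags: B1 = {3, 5, 6}  B2 = {1, 5, 6}  B3 = {2, 3, 6}  B4 = {1, 4, 5}
Tree: B1–B2, B1–B3, B2–B4
Every bag has size at most 3, so the width is 3 − 1 = 2 and tw(G) ≤ 2. Conversely, {2, 3, 6} is a clique of size 3, and the vertices of any clique must share a bag in every tree decomposition; so some bag has ≥ 3 vertices and tw(G) ≥ 2. Therefore the treewidth is 2.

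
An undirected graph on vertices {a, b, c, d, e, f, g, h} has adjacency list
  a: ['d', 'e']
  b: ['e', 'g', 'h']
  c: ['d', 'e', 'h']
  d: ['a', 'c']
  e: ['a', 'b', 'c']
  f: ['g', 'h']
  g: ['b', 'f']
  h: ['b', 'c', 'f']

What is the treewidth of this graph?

2

A width-2 tree decomposition is:
Bags: B1 = {a, d, e}  B2 = {c, d, e}  B3 = {b, c, e}  B4 = {b, c, h}  B5 = {b, g, h}  B6 = {f, g, h}
Tree: B1–B2, B2–B3, B3–B4, B4–B5, B5–B6
Each bag holds 3 vertices, so the decomposition has width 2, which upper-bounds the treewidth. The edges a–d–c–e–a form a cycle, so G is not a tree and its treewidth is at least 2. The upper and lower bounds meet at 2, so that is the treewidth.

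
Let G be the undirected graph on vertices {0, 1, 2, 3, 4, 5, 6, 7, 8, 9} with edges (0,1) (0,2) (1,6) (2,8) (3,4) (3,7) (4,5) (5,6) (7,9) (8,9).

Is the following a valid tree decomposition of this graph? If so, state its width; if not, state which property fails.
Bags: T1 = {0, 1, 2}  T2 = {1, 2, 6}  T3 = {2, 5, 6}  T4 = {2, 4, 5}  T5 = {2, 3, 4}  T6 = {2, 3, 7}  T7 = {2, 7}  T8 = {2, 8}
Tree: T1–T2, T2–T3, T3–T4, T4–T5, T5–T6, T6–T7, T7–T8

No — vertex 9 appears in no bag.

A tree decomposition must satisfy three properties: every vertex lies in some bag; for every edge, both endpoints lie together in some bag; and for every vertex, the bags containing it form a connected subtree. Here vertex 9 appears in no bag, so the decomposition is invalid.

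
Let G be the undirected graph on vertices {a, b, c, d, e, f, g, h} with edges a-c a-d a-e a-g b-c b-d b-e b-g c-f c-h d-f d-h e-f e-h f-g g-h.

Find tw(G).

4

A width-4 tree decomposition is:
Bags: B1 = {a, b, e, f, h}  B2 = {a, b, f, g, h}  B3 = {a, b, c, f, h}  B4 = {a, b, d, f, h}
Tree: B1–B2, B2–B3, B3–B4
Each bag holds 5 vertices, so the decomposition has width 4, which upper-bounds the treewidth. For the lower bound: the 5 vertex sets {e,f}, {a,g}, {c,h}, {b}, {d} are disjoint, each induces a connected subgraph, and every pair is joined by at least one edge of G. Contracting each set to a single vertex therefore yields K_{5} as a minor, and since treewidth is minor-monotone, tw(G) ≥ tw(K_{5}) = 4. Therefore the treewidth is 4.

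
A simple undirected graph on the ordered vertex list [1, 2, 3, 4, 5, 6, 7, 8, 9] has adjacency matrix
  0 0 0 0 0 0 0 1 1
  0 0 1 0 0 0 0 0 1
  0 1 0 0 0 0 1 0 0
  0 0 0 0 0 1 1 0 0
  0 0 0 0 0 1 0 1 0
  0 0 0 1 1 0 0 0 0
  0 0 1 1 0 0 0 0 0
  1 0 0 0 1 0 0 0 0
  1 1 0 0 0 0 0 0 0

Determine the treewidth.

A width-2 tree decomposition is:
Bags: B1 = {4, 5, 6}  B2 = {4, 5, 7}  B3 = {3, 5, 7}  B4 = {2, 3, 5}  B5 = {2, 5, 9}  B6 = {1, 5, 9}  B7 = {1, 5, 8}
Tree: B1–B2, B2–B3, B3–B4, B4–B5, B5–B6, B6–B7
The largest bag has 3 vertices, giving width 2; this decomposition certifies tw(G) ≤ 2. The edges 5–6–4–7–3–2–9–1–8–5 form a cycle, so G is not a tree and its treewidth is at least 2. The upper and lower bounds meet at 2, so that is the treewidth.

2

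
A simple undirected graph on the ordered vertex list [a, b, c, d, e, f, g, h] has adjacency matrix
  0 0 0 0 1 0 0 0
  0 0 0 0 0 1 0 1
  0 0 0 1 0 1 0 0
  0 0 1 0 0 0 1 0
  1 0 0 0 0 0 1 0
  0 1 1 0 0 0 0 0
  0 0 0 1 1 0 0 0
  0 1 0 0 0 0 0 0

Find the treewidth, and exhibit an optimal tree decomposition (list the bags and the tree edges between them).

Treewidth 1.
One optimal decomposition is:
Bags: B1 = {a, e}  B2 = {e, g}  B3 = {d, g}  B4 = {c, d}  B5 = {c, f}  B6 = {b, f}  B7 = {b, h}
Tree: B1–B2, B2–B3, B3–B4, B4–B5, B5–B6, B6–B7

Every bag has size at most 2, so the width is 2 − 1 = 1 and tw(G) ≤ 1. G has an edge, so its treewidth is at least 1. The upper and lower bounds meet at 1, so that is the treewidth.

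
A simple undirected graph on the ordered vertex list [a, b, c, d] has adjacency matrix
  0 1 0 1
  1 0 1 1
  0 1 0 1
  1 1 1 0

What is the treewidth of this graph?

2

A width-2 tree decomposition is:
Bags: B1 = {a, b, d}  B2 = {b, c, d}
Tree: B1–B2
Every bag has size at most 3, so the width is 3 − 1 = 2 and tw(G) ≤ 2. For the lower bound, the 3 vertices {b, c, d} are pairwise adjacent, and any tree decomposition puts a clique entirely inside one bag — forcing width ≥ 2. Hence tw(G) = 2 exactly.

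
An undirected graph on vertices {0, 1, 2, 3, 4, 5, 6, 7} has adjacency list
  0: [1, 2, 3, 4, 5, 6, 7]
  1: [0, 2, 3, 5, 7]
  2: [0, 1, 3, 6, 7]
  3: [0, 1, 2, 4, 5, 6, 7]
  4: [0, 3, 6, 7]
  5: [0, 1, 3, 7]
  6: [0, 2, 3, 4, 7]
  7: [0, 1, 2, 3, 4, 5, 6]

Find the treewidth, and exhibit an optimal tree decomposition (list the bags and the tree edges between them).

Treewidth 4.
One optimal decomposition is:
Bags: B1 = {0, 1, 2, 3, 7}  B2 = {0, 2, 3, 6, 7}  B3 = {0, 3, 4, 6, 7}  B4 = {0, 1, 3, 5, 7}
Tree: B1–B2, B2–B3, B1–B4

The largest bag has 5 vertices, giving width 4; this decomposition certifies tw(G) ≤ 4. On the other hand G contains the 5-clique {0, 1, 2, 3, 7}. A clique must lie in a single bag of any decomposition, so no decomposition can have width below 4. Therefore the treewidth is 4.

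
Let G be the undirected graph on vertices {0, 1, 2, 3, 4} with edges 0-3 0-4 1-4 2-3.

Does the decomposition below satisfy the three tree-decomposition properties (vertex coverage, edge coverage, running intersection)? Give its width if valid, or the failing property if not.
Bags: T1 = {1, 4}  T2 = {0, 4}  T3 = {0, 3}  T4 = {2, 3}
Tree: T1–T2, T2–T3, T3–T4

Yes; width 1.

Checking the three conditions: (i) the bags cover all of {0, 1, 2, 3, 4}; (ii) for each edge, some bag contains both endpoints; (iii) the bags containing any fixed vertex form a subtree. All hold, so the decomposition is valid with width 2 − 1 = 1.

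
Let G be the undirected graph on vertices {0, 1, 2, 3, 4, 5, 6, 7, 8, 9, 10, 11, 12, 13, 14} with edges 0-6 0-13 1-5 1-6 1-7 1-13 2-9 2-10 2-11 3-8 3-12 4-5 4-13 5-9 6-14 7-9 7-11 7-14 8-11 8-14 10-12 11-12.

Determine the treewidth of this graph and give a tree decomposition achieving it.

Every bag has size at most 4, so the width is 4 − 1 = 3 and tw(G) ≤ 3. For the lower bound: the 4 vertex sets {0,4,13}, {5}, {1}, {6,7,9,14} are disjoint, each induces a connected subgraph, and every pair is joined by at least one edge of G. Contracting each set to a single vertex therefore yields K_{4} as a minor, and since treewidth is minor-monotone, tw(G) ≥ tw(K_{4}) = 3. Therefore the treewidth is 3.

Treewidth 3.
Bags: B1 = {0, 4, 5, 13}  B2 = {0, 1, 5, 13}  B3 = {0, 1, 5, 6}  B4 = {1, 5, 6, 9}  B5 = {1, 6, 7, 9}  B6 = {6, 7, 9, 14}  B7 = {2, 7, 9, 14}  B8 = {2, 7, 11, 14}  B9 = {2, 8, 11, 14}  B10 = {2, 8, 10, 11}  B11 = {8, 10, 11, 12}  B12 = {3, 8, 10, 12}
Tree: B1–B2, B2–B3, B3–B4, B4–B5, B5–B6, B6–B7, B7–B8, B8–B9, B9–B10, B10–B11, B11–B12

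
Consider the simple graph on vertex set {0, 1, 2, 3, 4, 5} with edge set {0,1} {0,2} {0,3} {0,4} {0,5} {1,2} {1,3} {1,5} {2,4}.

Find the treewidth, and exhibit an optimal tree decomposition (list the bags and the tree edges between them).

The largest bag has 3 vertices, giving width 2; this decomposition certifies tw(G) ≤ 2. Conversely, {0, 1, 2} is a clique of size 3, and the vertices of any clique must share a bag in every tree decomposition; so some bag has ≥ 3 vertices and tw(G) ≥ 2. The upper and lower bounds meet at 2, so that is the treewidth.

Treewidth 2.
One such decomposition:
Bags: B1 = {0, 1, 3}  B2 = {0, 1, 2}  B3 = {0, 1, 5}  B4 = {0, 2, 4}
Tree: B1–B2, B2–B3, B2–B4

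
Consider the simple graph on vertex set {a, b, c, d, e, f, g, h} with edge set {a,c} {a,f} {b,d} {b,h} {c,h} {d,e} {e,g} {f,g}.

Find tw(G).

2

A width-2 tree decomposition is:
Bags: B1 = {e, f, g}  B2 = {d, e, f}  B3 = {b, d, f}  B4 = {b, f, h}  B5 = {c, f, h}  B6 = {a, c, f}
Tree: B1–B2, B2–B3, B3–B4, B4–B5, B5–B6
Every bag has size at most 3, so the width is 3 − 1 = 2 and tw(G) ≤ 2. For the lower bound, G contains the cycle f–g–e–d–b–h–c–a–f, so G is not a forest; only forests have treewidth ≤ 1, hence tw(G) ≥ 2. Hence tw(G) = 2 exactly.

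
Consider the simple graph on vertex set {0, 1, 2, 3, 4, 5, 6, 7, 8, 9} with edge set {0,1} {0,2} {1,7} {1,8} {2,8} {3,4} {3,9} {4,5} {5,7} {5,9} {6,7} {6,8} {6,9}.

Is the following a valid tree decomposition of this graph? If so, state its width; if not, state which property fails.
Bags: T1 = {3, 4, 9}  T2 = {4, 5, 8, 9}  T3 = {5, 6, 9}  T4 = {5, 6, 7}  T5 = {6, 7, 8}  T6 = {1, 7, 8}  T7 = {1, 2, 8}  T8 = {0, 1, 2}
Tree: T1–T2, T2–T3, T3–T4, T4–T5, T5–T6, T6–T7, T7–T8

No — bags containing vertex 8 are not connected in the tree.

A tree decomposition must satisfy three properties: every vertex lies in some bag; for every edge, both endpoints lie together in some bag; and for every vertex, the bags containing it form a connected subtree. Here bags containing vertex 8 are not connected in the tree, so the decomposition is invalid.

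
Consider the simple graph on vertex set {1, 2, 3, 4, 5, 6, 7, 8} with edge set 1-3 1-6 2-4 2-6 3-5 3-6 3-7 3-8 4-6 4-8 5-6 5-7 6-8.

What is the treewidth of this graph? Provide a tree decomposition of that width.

Each bag holds 3 vertices, so the decomposition has width 2, which upper-bounds the treewidth. On the other hand G contains the 3-clique {2, 4, 6}. A clique must lie in a single bag of any decomposition, so no decomposition can have width below 2. Combining the bounds, tw(G) = 2.

Treewidth 2.
Bags: B1 = {3, 6, 8}  B2 = {1, 3, 6}  B3 = {3, 5, 6}  B4 = {4, 6, 8}  B5 = {2, 4, 6}  B6 = {3, 5, 7}
Tree: B1–B2, B1–B3, B1–B4, B4–B5, B3–B6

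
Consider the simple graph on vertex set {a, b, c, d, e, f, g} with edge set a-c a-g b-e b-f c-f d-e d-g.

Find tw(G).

2

A width-2 tree decomposition is:
Bags: B1 = {a, c, f}  B2 = {a, b, f}  B3 = {a, b, e}  B4 = {a, d, e}  B5 = {a, d, g}
Tree: B1–B2, B2–B3, B3–B4, B4–B5
Each bag holds 3 vertices, so the decomposition has width 2, which upper-bounds the treewidth. Since a–c–f–b–e–d–g–a is a cycle in G, G is not acyclic. Forests are exactly the graphs of treewidth ≤ 1, so tw(G) ≥ 2. Combining the bounds, tw(G) = 2.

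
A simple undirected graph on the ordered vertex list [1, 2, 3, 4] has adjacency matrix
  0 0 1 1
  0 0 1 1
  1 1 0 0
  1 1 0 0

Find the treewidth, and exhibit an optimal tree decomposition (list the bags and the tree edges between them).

Treewidth 2.
One such decomposition:
Bags: B1 = {1, 2, 4}  B2 = {1, 2, 3}
Tree: B1–B2

The largest bag has 3 vertices, giving width 2; this decomposition certifies tw(G) ≤ 2. The edges 1–4–2–3–1 form a cycle, so G is not a tree and its treewidth is at least 2. The upper and lower bounds meet at 2, so that is the treewidth.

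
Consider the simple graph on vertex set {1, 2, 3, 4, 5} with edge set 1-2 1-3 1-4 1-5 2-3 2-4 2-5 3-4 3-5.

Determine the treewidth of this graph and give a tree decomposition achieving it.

The largest bag has 4 vertices, giving width 3; this decomposition certifies tw(G) ≤ 3. On the other hand G contains the 4-clique {1, 2, 3, 4}. A clique must lie in a single bag of any decomposition, so no decomposition can have width below 3. Therefore the treewidth is 3.

Treewidth 3.
One optimal decomposition is:
Bags: B1 = {1, 2, 3, 5}  B2 = {1, 2, 3, 4}
Tree: B1–B2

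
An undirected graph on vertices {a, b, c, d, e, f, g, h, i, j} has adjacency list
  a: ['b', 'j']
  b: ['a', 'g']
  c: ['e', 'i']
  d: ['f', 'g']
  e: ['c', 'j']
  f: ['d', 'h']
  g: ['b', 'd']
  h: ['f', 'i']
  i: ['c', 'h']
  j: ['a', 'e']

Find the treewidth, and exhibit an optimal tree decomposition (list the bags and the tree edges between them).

Treewidth 2.
One optimal decomposition is:
Bags: B1 = {f, h, i}  B2 = {d, f, i}  B3 = {d, g, i}  B4 = {b, g, i}  B5 = {a, b, i}  B6 = {a, i, j}  B7 = {e, i, j}  B8 = {c, e, i}
Tree: B1–B2, B2–B3, B3–B4, B4–B5, B5–B6, B6–B7, B7–B8

Every bag has size at most 3, so the width is 3 − 1 = 2 and tw(G) ≤ 2. The edges i–h–f–d–g–b–a–j–e–c–i form a cycle, so G is not a tree and its treewidth is at least 2. Combining the bounds, tw(G) = 2.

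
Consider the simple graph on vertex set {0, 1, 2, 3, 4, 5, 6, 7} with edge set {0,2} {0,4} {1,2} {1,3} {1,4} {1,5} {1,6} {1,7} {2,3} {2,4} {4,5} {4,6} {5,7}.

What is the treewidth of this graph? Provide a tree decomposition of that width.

Each bag holds 3 vertices, so the decomposition has width 2, which upper-bounds the treewidth. On the other hand G contains the 3-clique {0, 2, 4}. A clique must lie in a single bag of any decomposition, so no decomposition can have width below 2. Combining the bounds, tw(G) = 2.

Treewidth 2.
One such decomposition:
Bags: B1 = {1, 4, 6}  B2 = {1, 2, 4}  B3 = {0, 2, 4}  B4 = {1, 4, 5}  B5 = {1, 5, 7}  B6 = {1, 2, 3}
Tree: B1–B2, B2–B3, B1–B4, B4–B5, B2–B6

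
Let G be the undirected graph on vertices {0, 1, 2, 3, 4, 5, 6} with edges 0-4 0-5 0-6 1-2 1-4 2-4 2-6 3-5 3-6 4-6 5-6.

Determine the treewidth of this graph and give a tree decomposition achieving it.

Treewidth 2.
One such decomposition:
Bags: B1 = {1, 2, 4}  B2 = {2, 4, 6}  B3 = {0, 4, 6}  B4 = {0, 5, 6}  B5 = {3, 5, 6}
Tree: B1–B2, B2–B3, B3–B4, B4–B5

Every bag has size at most 3, so the width is 3 − 1 = 2 and tw(G) ≤ 2. For the lower bound, the 3 vertices {1, 2, 4} are pairwise adjacent, and any tree decomposition puts a clique entirely inside one bag — forcing width ≥ 2. Hence tw(G) = 2 exactly.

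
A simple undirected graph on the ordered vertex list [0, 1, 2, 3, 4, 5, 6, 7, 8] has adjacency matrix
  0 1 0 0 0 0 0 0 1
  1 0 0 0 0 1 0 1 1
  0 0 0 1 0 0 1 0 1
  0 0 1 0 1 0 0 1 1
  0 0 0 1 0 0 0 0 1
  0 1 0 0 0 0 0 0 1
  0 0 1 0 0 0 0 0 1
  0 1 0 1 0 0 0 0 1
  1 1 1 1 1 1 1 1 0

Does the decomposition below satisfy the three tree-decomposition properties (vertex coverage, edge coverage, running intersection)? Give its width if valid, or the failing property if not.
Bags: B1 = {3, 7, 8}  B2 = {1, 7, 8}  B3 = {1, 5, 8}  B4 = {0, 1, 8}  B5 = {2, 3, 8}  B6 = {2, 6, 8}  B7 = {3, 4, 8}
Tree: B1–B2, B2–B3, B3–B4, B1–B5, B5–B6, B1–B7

Checking the three conditions: (i) the bags cover all of {0, 1, 2, 3, 4, 5, 6, 7, 8}; (ii) for each edge, some bag contains both endpoints; (iii) the bags containing any fixed vertex form a subtree. All hold, so the decomposition is valid with width 3 − 1 = 2.

Yes; width 2.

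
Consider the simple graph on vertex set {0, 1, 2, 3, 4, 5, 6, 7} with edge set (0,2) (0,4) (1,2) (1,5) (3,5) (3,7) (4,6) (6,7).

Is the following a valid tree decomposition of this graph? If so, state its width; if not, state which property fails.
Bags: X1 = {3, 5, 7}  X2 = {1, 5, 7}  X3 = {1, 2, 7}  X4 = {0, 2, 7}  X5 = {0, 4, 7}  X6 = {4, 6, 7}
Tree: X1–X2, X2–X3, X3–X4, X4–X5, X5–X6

Yes; width 2.

Checking the three conditions: (i) the bags cover all of {0, 1, 2, 3, 4, 5, 6, 7}; (ii) for each edge, some bag contains both endpoints; (iii) the bags containing any fixed vertex form a subtree. All hold, so the decomposition is valid with width 3 − 1 = 2.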